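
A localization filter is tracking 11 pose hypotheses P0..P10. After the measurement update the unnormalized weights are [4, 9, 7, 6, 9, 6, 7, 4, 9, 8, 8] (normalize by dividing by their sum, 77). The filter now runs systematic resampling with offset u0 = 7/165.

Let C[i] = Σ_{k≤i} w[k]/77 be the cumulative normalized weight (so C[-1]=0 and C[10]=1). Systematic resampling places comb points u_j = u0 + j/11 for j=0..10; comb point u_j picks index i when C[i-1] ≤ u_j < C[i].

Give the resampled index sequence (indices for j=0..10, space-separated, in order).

0 1 2 3 4 5 6 8 8 9 10

C = [4/77, 13/77, 20/77, 26/77, 5/11, 41/77, 48/77, 52/77, 61/77, 69/77, 1]
j=0: u_0=7/165 ∈ [0, 4/77) → index 0
j=1: u_1=2/15 ∈ [4/77, 13/77) → index 1
j=2: u_2=37/165 ∈ [13/77, 20/77) → index 2
j=3: u_3=52/165 ∈ [20/77, 26/77) → index 3
j=4: u_4=67/165 ∈ [26/77, 5/11) → index 4
j=5: u_5=82/165 ∈ [5/11, 41/77) → index 5
j=6: u_6=97/165 ∈ [41/77, 48/77) → index 6
j=7: u_7=112/165 ∈ [52/77, 61/77) → index 8
j=8: u_8=127/165 ∈ [52/77, 61/77) → index 8
j=9: u_9=142/165 ∈ [61/77, 69/77) → index 9
j=10: u_10=157/165 ∈ [69/77, 1) → index 10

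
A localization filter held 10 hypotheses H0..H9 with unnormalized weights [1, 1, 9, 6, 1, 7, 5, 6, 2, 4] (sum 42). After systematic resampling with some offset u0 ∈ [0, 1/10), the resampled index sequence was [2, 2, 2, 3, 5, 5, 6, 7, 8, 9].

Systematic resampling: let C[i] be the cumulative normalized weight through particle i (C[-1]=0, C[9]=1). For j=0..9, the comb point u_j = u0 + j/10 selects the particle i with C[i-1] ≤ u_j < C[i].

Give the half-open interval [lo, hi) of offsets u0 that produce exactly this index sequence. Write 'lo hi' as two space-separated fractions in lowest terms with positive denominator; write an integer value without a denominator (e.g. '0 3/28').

C = [1/42, 1/21, 11/42, 17/42, 3/7, 25/42, 5/7, 6/7, 19/21, 1]
j=0 picked index 2: u0 ∈ [1/21, 11/42)
j=1 picked index 2: u0 ∈ [-11/210, 17/105)
j=2 picked index 2: u0 ∈ [-16/105, 13/210)
j=3 picked index 3: u0 ∈ [-4/105, 11/105)
j=4 picked index 5: u0 ∈ [1/35, 41/210)
j=5 picked index 5: u0 ∈ [-1/14, 2/21)
j=6 picked index 6: u0 ∈ [-1/210, 4/35)
j=7 picked index 7: u0 ∈ [1/70, 11/70)
j=8 picked index 8: u0 ∈ [2/35, 11/105)
j=9 picked index 9: u0 ∈ [1/210, 1/10)
intersection: [2/35, 13/210)

2/35 13/210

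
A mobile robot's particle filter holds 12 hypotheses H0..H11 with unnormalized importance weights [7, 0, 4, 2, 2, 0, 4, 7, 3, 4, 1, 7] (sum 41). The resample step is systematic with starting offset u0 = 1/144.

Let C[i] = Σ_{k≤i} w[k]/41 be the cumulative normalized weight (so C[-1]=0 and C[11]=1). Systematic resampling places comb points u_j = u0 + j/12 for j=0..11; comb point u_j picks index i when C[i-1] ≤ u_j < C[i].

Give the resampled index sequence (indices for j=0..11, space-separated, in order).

C = [7/41, 7/41, 11/41, 13/41, 15/41, 15/41, 19/41, 26/41, 29/41, 33/41, 34/41, 1]
j=0: u_0=1/144 ∈ [0, 7/41) → index 0
j=1: u_1=13/144 ∈ [0, 7/41) → index 0
j=2: u_2=25/144 ∈ [7/41, 11/41) → index 2
j=3: u_3=37/144 ∈ [7/41, 11/41) → index 2
j=4: u_4=49/144 ∈ [13/41, 15/41) → index 4
j=5: u_5=61/144 ∈ [15/41, 19/41) → index 6
j=6: u_6=73/144 ∈ [19/41, 26/41) → index 7
j=7: u_7=85/144 ∈ [19/41, 26/41) → index 7
j=8: u_8=97/144 ∈ [26/41, 29/41) → index 8
j=9: u_9=109/144 ∈ [29/41, 33/41) → index 9
j=10: u_10=121/144 ∈ [34/41, 1) → index 11
j=11: u_11=133/144 ∈ [34/41, 1) → index 11

0 0 2 2 4 6 7 7 8 9 11 11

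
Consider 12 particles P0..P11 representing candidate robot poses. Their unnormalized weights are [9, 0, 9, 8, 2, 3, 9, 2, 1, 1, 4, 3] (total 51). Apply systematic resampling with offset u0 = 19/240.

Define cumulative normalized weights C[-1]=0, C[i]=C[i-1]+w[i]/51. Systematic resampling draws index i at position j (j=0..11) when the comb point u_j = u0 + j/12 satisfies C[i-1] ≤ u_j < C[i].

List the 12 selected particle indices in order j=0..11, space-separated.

0 0 2 2 3 3 5 6 6 8 10 11

C = [3/17, 3/17, 6/17, 26/51, 28/51, 31/51, 40/51, 14/17, 43/51, 44/51, 16/17, 1]
j=0: u_0=19/240 ∈ [0, 3/17) → index 0
j=1: u_1=13/80 ∈ [0, 3/17) → index 0
j=2: u_2=59/240 ∈ [3/17, 6/17) → index 2
j=3: u_3=79/240 ∈ [3/17, 6/17) → index 2
j=4: u_4=33/80 ∈ [6/17, 26/51) → index 3
j=5: u_5=119/240 ∈ [6/17, 26/51) → index 3
j=6: u_6=139/240 ∈ [28/51, 31/51) → index 5
j=7: u_7=53/80 ∈ [31/51, 40/51) → index 6
j=8: u_8=179/240 ∈ [31/51, 40/51) → index 6
j=9: u_9=199/240 ∈ [14/17, 43/51) → index 8
j=10: u_10=73/80 ∈ [44/51, 16/17) → index 10
j=11: u_11=239/240 ∈ [16/17, 1) → index 11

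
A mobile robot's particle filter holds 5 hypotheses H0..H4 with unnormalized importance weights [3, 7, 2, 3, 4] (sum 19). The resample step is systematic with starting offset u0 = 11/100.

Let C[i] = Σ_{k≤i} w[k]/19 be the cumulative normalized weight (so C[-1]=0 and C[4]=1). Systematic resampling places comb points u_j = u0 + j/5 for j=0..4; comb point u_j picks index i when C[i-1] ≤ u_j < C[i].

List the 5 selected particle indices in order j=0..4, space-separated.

C = [3/19, 10/19, 12/19, 15/19, 1]
j=0: u_0=11/100 ∈ [0, 3/19) → index 0
j=1: u_1=31/100 ∈ [3/19, 10/19) → index 1
j=2: u_2=51/100 ∈ [3/19, 10/19) → index 1
j=3: u_3=71/100 ∈ [12/19, 15/19) → index 3
j=4: u_4=91/100 ∈ [15/19, 1) → index 4

0 1 1 3 4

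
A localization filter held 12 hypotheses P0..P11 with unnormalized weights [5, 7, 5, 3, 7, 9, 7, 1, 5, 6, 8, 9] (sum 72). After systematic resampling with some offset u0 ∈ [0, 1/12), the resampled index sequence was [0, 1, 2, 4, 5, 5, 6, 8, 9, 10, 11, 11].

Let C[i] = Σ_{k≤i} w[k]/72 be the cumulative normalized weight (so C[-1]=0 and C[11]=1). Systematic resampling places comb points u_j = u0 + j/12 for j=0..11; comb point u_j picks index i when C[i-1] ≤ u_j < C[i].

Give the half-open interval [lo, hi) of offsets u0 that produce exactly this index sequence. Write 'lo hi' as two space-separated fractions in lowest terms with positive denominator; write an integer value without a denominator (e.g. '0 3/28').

C = [5/72, 1/6, 17/72, 5/18, 3/8, 1/2, 43/72, 11/18, 49/72, 55/72, 7/8, 1]
j=0 picked index 0: u0 ∈ [0, 5/72)
j=1 picked index 1: u0 ∈ [-1/72, 1/12)
j=2 picked index 2: u0 ∈ [0, 5/72)
j=3 picked index 4: u0 ∈ [1/36, 1/8)
j=4 picked index 5: u0 ∈ [1/24, 1/6)
j=5 picked index 5: u0 ∈ [-1/24, 1/12)
j=6 picked index 6: u0 ∈ [0, 7/72)
j=7 picked index 8: u0 ∈ [1/36, 7/72)
j=8 picked index 9: u0 ∈ [1/72, 7/72)
j=9 picked index 10: u0 ∈ [1/72, 1/8)
j=10 picked index 11: u0 ∈ [1/24, 1/6)
j=11 picked index 11: u0 ∈ [-1/24, 1/12)
intersection: [1/24, 5/72)

1/24 5/72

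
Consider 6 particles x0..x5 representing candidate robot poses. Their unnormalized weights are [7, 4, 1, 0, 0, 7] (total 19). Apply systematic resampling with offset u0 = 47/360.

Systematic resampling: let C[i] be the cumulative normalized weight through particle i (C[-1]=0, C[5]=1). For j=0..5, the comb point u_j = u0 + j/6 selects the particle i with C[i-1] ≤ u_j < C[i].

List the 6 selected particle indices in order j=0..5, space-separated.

C = [7/19, 11/19, 12/19, 12/19, 12/19, 1]
j=0: u_0=47/360 ∈ [0, 7/19) → index 0
j=1: u_1=107/360 ∈ [0, 7/19) → index 0
j=2: u_2=167/360 ∈ [7/19, 11/19) → index 1
j=3: u_3=227/360 ∈ [11/19, 12/19) → index 2
j=4: u_4=287/360 ∈ [12/19, 1) → index 5
j=5: u_5=347/360 ∈ [12/19, 1) → index 5

0 0 1 2 5 5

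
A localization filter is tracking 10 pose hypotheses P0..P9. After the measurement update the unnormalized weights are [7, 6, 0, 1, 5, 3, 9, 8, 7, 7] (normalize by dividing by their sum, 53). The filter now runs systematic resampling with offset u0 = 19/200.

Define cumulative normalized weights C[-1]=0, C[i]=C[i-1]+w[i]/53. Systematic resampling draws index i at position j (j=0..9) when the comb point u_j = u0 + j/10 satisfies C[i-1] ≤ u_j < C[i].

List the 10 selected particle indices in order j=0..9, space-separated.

C = [7/53, 13/53, 13/53, 14/53, 19/53, 22/53, 31/53, 39/53, 46/53, 1]
j=0: u_0=19/200 ∈ [0, 7/53) → index 0
j=1: u_1=39/200 ∈ [7/53, 13/53) → index 1
j=2: u_2=59/200 ∈ [14/53, 19/53) → index 4
j=3: u_3=79/200 ∈ [19/53, 22/53) → index 5
j=4: u_4=99/200 ∈ [22/53, 31/53) → index 6
j=5: u_5=119/200 ∈ [31/53, 39/53) → index 7
j=6: u_6=139/200 ∈ [31/53, 39/53) → index 7
j=7: u_7=159/200 ∈ [39/53, 46/53) → index 8
j=8: u_8=179/200 ∈ [46/53, 1) → index 9
j=9: u_9=199/200 ∈ [46/53, 1) → index 9

0 1 4 5 6 7 7 8 9 9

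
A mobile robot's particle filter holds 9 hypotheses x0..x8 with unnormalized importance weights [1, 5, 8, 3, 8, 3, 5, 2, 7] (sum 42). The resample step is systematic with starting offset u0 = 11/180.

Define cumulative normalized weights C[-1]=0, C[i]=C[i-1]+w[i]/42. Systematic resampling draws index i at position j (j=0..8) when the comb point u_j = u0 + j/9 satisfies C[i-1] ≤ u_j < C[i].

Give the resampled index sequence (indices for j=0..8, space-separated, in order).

C = [1/42, 1/7, 1/3, 17/42, 25/42, 2/3, 11/14, 5/6, 1]
j=0: u_0=11/180 ∈ [1/42, 1/7) → index 1
j=1: u_1=31/180 ∈ [1/7, 1/3) → index 2
j=2: u_2=17/60 ∈ [1/7, 1/3) → index 2
j=3: u_3=71/180 ∈ [1/3, 17/42) → index 3
j=4: u_4=91/180 ∈ [17/42, 25/42) → index 4
j=5: u_5=37/60 ∈ [25/42, 2/3) → index 5
j=6: u_6=131/180 ∈ [2/3, 11/14) → index 6
j=7: u_7=151/180 ∈ [5/6, 1) → index 8
j=8: u_8=19/20 ∈ [5/6, 1) → index 8

1 2 2 3 4 5 6 8 8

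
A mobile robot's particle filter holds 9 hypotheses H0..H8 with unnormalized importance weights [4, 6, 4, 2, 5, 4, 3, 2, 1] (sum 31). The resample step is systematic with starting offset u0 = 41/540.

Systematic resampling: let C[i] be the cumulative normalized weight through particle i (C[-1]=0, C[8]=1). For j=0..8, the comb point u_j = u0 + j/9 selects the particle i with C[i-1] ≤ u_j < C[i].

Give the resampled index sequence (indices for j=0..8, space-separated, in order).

0 1 1 2 4 4 5 6 7

C = [4/31, 10/31, 14/31, 16/31, 21/31, 25/31, 28/31, 30/31, 1]
j=0: u_0=41/540 ∈ [0, 4/31) → index 0
j=1: u_1=101/540 ∈ [4/31, 10/31) → index 1
j=2: u_2=161/540 ∈ [4/31, 10/31) → index 1
j=3: u_3=221/540 ∈ [10/31, 14/31) → index 2
j=4: u_4=281/540 ∈ [16/31, 21/31) → index 4
j=5: u_5=341/540 ∈ [16/31, 21/31) → index 4
j=6: u_6=401/540 ∈ [21/31, 25/31) → index 5
j=7: u_7=461/540 ∈ [25/31, 28/31) → index 6
j=8: u_8=521/540 ∈ [28/31, 30/31) → index 7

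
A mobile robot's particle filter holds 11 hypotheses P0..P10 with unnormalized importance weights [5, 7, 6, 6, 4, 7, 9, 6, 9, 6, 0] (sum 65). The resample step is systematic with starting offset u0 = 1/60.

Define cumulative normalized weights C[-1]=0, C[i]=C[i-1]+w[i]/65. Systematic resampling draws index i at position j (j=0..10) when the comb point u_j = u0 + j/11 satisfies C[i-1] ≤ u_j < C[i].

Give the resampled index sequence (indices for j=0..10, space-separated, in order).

0 1 2 3 4 5 6 6 7 8 9

C = [1/13, 12/65, 18/65, 24/65, 28/65, 7/13, 44/65, 10/13, 59/65, 1, 1]
j=0: u_0=1/60 ∈ [0, 1/13) → index 0
j=1: u_1=71/660 ∈ [1/13, 12/65) → index 1
j=2: u_2=131/660 ∈ [12/65, 18/65) → index 2
j=3: u_3=191/660 ∈ [18/65, 24/65) → index 3
j=4: u_4=251/660 ∈ [24/65, 28/65) → index 4
j=5: u_5=311/660 ∈ [28/65, 7/13) → index 5
j=6: u_6=371/660 ∈ [7/13, 44/65) → index 6
j=7: u_7=431/660 ∈ [7/13, 44/65) → index 6
j=8: u_8=491/660 ∈ [44/65, 10/13) → index 7
j=9: u_9=551/660 ∈ [10/13, 59/65) → index 8
j=10: u_10=611/660 ∈ [59/65, 1) → index 9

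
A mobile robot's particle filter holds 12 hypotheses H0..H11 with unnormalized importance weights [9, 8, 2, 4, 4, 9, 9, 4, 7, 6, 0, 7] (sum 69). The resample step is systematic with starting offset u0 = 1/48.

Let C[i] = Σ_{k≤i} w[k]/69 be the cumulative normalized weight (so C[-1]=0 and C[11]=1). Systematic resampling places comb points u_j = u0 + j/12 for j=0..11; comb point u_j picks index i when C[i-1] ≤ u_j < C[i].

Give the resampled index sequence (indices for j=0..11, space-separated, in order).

C = [3/23, 17/69, 19/69, 1/3, 9/23, 12/23, 15/23, 49/69, 56/69, 62/69, 62/69, 1]
j=0: u_0=1/48 ∈ [0, 3/23) → index 0
j=1: u_1=5/48 ∈ [0, 3/23) → index 0
j=2: u_2=3/16 ∈ [3/23, 17/69) → index 1
j=3: u_3=13/48 ∈ [17/69, 19/69) → index 2
j=4: u_4=17/48 ∈ [1/3, 9/23) → index 4
j=5: u_5=7/16 ∈ [9/23, 12/23) → index 5
j=6: u_6=25/48 ∈ [9/23, 12/23) → index 5
j=7: u_7=29/48 ∈ [12/23, 15/23) → index 6
j=8: u_8=11/16 ∈ [15/23, 49/69) → index 7
j=9: u_9=37/48 ∈ [49/69, 56/69) → index 8
j=10: u_10=41/48 ∈ [56/69, 62/69) → index 9
j=11: u_11=15/16 ∈ [62/69, 1) → index 11

0 0 1 2 4 5 5 6 7 8 9 11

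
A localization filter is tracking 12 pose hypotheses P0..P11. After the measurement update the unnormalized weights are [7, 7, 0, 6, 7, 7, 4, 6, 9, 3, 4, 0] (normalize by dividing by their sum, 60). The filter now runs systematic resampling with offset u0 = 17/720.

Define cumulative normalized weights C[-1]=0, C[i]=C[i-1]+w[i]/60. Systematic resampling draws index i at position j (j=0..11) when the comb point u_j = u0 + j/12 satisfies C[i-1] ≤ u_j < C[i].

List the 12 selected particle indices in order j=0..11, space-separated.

0 0 1 3 4 4 5 6 7 8 8 10

C = [7/60, 7/30, 7/30, 1/3, 9/20, 17/30, 19/30, 11/15, 53/60, 14/15, 1, 1]
j=0: u_0=17/720 ∈ [0, 7/60) → index 0
j=1: u_1=77/720 ∈ [0, 7/60) → index 0
j=2: u_2=137/720 ∈ [7/60, 7/30) → index 1
j=3: u_3=197/720 ∈ [7/30, 1/3) → index 3
j=4: u_4=257/720 ∈ [1/3, 9/20) → index 4
j=5: u_5=317/720 ∈ [1/3, 9/20) → index 4
j=6: u_6=377/720 ∈ [9/20, 17/30) → index 5
j=7: u_7=437/720 ∈ [17/30, 19/30) → index 6
j=8: u_8=497/720 ∈ [19/30, 11/15) → index 7
j=9: u_9=557/720 ∈ [11/15, 53/60) → index 8
j=10: u_10=617/720 ∈ [11/15, 53/60) → index 8
j=11: u_11=677/720 ∈ [14/15, 1) → index 10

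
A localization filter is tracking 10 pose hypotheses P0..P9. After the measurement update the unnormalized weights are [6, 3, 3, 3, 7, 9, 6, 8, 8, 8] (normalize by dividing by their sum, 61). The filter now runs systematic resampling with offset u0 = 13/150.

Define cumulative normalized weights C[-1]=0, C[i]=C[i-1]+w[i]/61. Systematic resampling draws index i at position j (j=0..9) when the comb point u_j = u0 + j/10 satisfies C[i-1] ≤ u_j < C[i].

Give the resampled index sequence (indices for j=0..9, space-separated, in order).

C = [6/61, 9/61, 12/61, 15/61, 22/61, 31/61, 37/61, 45/61, 53/61, 1]
j=0: u_0=13/150 ∈ [0, 6/61) → index 0
j=1: u_1=14/75 ∈ [9/61, 12/61) → index 2
j=2: u_2=43/150 ∈ [15/61, 22/61) → index 4
j=3: u_3=29/75 ∈ [22/61, 31/61) → index 5
j=4: u_4=73/150 ∈ [22/61, 31/61) → index 5
j=5: u_5=44/75 ∈ [31/61, 37/61) → index 6
j=6: u_6=103/150 ∈ [37/61, 45/61) → index 7
j=7: u_7=59/75 ∈ [45/61, 53/61) → index 8
j=8: u_8=133/150 ∈ [53/61, 1) → index 9
j=9: u_9=74/75 ∈ [53/61, 1) → index 9

0 2 4 5 5 6 7 8 9 9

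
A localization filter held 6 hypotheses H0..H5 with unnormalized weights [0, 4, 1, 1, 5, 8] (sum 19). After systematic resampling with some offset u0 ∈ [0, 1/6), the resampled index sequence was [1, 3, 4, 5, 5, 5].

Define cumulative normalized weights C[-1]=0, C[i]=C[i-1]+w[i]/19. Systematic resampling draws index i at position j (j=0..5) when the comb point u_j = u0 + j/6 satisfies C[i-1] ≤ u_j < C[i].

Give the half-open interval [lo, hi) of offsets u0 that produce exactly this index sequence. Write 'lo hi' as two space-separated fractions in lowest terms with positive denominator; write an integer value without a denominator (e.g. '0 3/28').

11/114 17/114

C = [0, 4/19, 5/19, 6/19, 11/19, 1]
j=0 picked index 1: u0 ∈ [0, 4/19)
j=1 picked index 3: u0 ∈ [11/114, 17/114)
j=2 picked index 4: u0 ∈ [-1/57, 14/57)
j=3 picked index 5: u0 ∈ [3/38, 1/2)
j=4 picked index 5: u0 ∈ [-5/57, 1/3)
j=5 picked index 5: u0 ∈ [-29/114, 1/6)
intersection: [11/114, 17/114)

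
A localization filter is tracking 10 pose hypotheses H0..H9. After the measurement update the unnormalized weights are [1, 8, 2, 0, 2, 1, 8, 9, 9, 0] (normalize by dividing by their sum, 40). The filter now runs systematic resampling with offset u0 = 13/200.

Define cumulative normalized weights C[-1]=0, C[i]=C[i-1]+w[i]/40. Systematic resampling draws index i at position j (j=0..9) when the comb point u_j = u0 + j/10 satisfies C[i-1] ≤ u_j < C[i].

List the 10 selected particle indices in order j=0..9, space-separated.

1 1 2 6 6 7 7 7 8 8

C = [1/40, 9/40, 11/40, 11/40, 13/40, 7/20, 11/20, 31/40, 1, 1]
j=0: u_0=13/200 ∈ [1/40, 9/40) → index 1
j=1: u_1=33/200 ∈ [1/40, 9/40) → index 1
j=2: u_2=53/200 ∈ [9/40, 11/40) → index 2
j=3: u_3=73/200 ∈ [7/20, 11/20) → index 6
j=4: u_4=93/200 ∈ [7/20, 11/20) → index 6
j=5: u_5=113/200 ∈ [11/20, 31/40) → index 7
j=6: u_6=133/200 ∈ [11/20, 31/40) → index 7
j=7: u_7=153/200 ∈ [11/20, 31/40) → index 7
j=8: u_8=173/200 ∈ [31/40, 1) → index 8
j=9: u_9=193/200 ∈ [31/40, 1) → index 8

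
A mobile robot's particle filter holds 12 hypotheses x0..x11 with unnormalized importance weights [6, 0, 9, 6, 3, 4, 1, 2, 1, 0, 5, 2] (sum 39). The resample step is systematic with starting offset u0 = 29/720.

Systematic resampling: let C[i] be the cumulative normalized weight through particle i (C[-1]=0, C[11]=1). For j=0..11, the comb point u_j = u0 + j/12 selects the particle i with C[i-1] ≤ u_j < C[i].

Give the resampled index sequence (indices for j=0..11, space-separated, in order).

C = [2/13, 2/13, 5/13, 7/13, 8/13, 28/39, 29/39, 31/39, 32/39, 32/39, 37/39, 1]
j=0: u_0=29/720 ∈ [0, 2/13) → index 0
j=1: u_1=89/720 ∈ [0, 2/13) → index 0
j=2: u_2=149/720 ∈ [2/13, 5/13) → index 2
j=3: u_3=209/720 ∈ [2/13, 5/13) → index 2
j=4: u_4=269/720 ∈ [2/13, 5/13) → index 2
j=5: u_5=329/720 ∈ [5/13, 7/13) → index 3
j=6: u_6=389/720 ∈ [7/13, 8/13) → index 4
j=7: u_7=449/720 ∈ [8/13, 28/39) → index 5
j=8: u_8=509/720 ∈ [8/13, 28/39) → index 5
j=9: u_9=569/720 ∈ [29/39, 31/39) → index 7
j=10: u_10=629/720 ∈ [32/39, 37/39) → index 10
j=11: u_11=689/720 ∈ [37/39, 1) → index 11

0 0 2 2 2 3 4 5 5 7 10 11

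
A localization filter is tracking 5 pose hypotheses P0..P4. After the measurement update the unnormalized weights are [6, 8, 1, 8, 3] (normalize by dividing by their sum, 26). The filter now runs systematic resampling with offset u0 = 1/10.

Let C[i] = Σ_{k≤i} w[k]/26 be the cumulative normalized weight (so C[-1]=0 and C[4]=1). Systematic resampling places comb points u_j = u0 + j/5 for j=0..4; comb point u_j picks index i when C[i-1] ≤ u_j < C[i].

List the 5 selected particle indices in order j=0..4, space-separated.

0 1 1 3 4

C = [3/13, 7/13, 15/26, 23/26, 1]
j=0: u_0=1/10 ∈ [0, 3/13) → index 0
j=1: u_1=3/10 ∈ [3/13, 7/13) → index 1
j=2: u_2=1/2 ∈ [3/13, 7/13) → index 1
j=3: u_3=7/10 ∈ [15/26, 23/26) → index 3
j=4: u_4=9/10 ∈ [23/26, 1) → index 4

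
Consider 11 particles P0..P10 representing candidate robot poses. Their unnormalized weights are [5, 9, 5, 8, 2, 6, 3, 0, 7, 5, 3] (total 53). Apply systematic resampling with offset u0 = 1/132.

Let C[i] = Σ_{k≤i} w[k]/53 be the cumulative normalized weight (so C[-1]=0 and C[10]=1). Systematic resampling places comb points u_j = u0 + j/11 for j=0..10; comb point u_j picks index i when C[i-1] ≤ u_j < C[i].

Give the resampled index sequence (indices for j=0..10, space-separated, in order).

C = [5/53, 14/53, 19/53, 27/53, 29/53, 35/53, 38/53, 38/53, 45/53, 50/53, 1]
j=0: u_0=1/132 ∈ [0, 5/53) → index 0
j=1: u_1=13/132 ∈ [5/53, 14/53) → index 1
j=2: u_2=25/132 ∈ [5/53, 14/53) → index 1
j=3: u_3=37/132 ∈ [14/53, 19/53) → index 2
j=4: u_4=49/132 ∈ [19/53, 27/53) → index 3
j=5: u_5=61/132 ∈ [19/53, 27/53) → index 3
j=6: u_6=73/132 ∈ [29/53, 35/53) → index 5
j=7: u_7=85/132 ∈ [29/53, 35/53) → index 5
j=8: u_8=97/132 ∈ [38/53, 45/53) → index 8
j=9: u_9=109/132 ∈ [38/53, 45/53) → index 8
j=10: u_10=11/12 ∈ [45/53, 50/53) → index 9

0 1 1 2 3 3 5 5 8 8 9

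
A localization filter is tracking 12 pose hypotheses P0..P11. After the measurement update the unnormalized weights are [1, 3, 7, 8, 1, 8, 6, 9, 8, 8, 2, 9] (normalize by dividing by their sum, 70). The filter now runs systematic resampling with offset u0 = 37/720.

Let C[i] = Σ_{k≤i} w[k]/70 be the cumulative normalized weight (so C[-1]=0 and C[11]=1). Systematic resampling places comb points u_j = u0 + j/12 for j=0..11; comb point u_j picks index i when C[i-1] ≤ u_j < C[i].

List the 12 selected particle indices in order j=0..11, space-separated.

C = [1/70, 2/35, 11/70, 19/70, 2/7, 2/5, 17/35, 43/70, 51/70, 59/70, 61/70, 1]
j=0: u_0=37/720 ∈ [1/70, 2/35) → index 1
j=1: u_1=97/720 ∈ [2/35, 11/70) → index 2
j=2: u_2=157/720 ∈ [11/70, 19/70) → index 3
j=3: u_3=217/720 ∈ [2/7, 2/5) → index 5
j=4: u_4=277/720 ∈ [2/7, 2/5) → index 5
j=5: u_5=337/720 ∈ [2/5, 17/35) → index 6
j=6: u_6=397/720 ∈ [17/35, 43/70) → index 7
j=7: u_7=457/720 ∈ [43/70, 51/70) → index 8
j=8: u_8=517/720 ∈ [43/70, 51/70) → index 8
j=9: u_9=577/720 ∈ [51/70, 59/70) → index 9
j=10: u_10=637/720 ∈ [61/70, 1) → index 11
j=11: u_11=697/720 ∈ [61/70, 1) → index 11

1 2 3 5 5 6 7 8 8 9 11 11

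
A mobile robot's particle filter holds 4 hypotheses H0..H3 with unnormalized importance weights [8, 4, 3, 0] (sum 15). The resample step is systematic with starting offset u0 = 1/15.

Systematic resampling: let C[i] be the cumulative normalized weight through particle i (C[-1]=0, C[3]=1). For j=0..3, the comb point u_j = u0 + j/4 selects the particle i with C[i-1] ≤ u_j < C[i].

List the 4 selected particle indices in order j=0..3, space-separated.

C = [8/15, 4/5, 1, 1]
j=0: u_0=1/15 ∈ [0, 8/15) → index 0
j=1: u_1=19/60 ∈ [0, 8/15) → index 0
j=2: u_2=17/30 ∈ [8/15, 4/5) → index 1
j=3: u_3=49/60 ∈ [4/5, 1) → index 2

0 0 1 2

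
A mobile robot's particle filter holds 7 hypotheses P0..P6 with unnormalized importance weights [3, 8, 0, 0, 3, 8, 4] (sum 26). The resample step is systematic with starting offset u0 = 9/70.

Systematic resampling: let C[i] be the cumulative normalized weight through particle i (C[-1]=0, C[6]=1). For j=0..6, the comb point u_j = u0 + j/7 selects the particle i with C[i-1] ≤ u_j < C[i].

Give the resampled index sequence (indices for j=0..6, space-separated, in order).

1 1 1 5 5 5 6

C = [3/26, 11/26, 11/26, 11/26, 7/13, 11/13, 1]
j=0: u_0=9/70 ∈ [3/26, 11/26) → index 1
j=1: u_1=19/70 ∈ [3/26, 11/26) → index 1
j=2: u_2=29/70 ∈ [3/26, 11/26) → index 1
j=3: u_3=39/70 ∈ [7/13, 11/13) → index 5
j=4: u_4=7/10 ∈ [7/13, 11/13) → index 5
j=5: u_5=59/70 ∈ [7/13, 11/13) → index 5
j=6: u_6=69/70 ∈ [11/13, 1) → index 6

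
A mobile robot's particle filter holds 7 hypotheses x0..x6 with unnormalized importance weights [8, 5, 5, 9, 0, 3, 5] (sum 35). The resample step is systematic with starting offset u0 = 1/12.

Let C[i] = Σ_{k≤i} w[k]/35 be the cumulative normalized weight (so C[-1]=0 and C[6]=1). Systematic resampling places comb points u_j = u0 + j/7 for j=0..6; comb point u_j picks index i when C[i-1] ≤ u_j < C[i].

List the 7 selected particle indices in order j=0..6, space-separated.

C = [8/35, 13/35, 18/35, 27/35, 27/35, 6/7, 1]
j=0: u_0=1/12 ∈ [0, 8/35) → index 0
j=1: u_1=19/84 ∈ [0, 8/35) → index 0
j=2: u_2=31/84 ∈ [8/35, 13/35) → index 1
j=3: u_3=43/84 ∈ [13/35, 18/35) → index 2
j=4: u_4=55/84 ∈ [18/35, 27/35) → index 3
j=5: u_5=67/84 ∈ [27/35, 6/7) → index 5
j=6: u_6=79/84 ∈ [6/7, 1) → index 6

0 0 1 2 3 5 6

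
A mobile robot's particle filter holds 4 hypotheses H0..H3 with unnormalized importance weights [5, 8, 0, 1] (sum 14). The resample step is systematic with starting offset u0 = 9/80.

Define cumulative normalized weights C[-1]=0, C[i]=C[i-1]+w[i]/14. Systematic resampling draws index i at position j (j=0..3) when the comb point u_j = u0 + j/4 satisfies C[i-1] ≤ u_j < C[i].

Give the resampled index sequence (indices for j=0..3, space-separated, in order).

0 1 1 1

C = [5/14, 13/14, 13/14, 1]
j=0: u_0=9/80 ∈ [0, 5/14) → index 0
j=1: u_1=29/80 ∈ [5/14, 13/14) → index 1
j=2: u_2=49/80 ∈ [5/14, 13/14) → index 1
j=3: u_3=69/80 ∈ [5/14, 13/14) → index 1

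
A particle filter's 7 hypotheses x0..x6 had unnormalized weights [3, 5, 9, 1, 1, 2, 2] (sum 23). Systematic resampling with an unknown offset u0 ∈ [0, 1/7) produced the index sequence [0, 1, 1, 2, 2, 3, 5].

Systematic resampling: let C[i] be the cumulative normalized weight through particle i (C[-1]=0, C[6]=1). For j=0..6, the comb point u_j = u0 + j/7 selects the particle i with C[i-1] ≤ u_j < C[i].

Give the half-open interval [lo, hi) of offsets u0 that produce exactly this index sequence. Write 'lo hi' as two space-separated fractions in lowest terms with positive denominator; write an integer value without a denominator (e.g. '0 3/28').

C = [3/23, 8/23, 17/23, 18/23, 19/23, 21/23, 1]
j=0 picked index 0: u0 ∈ [0, 3/23)
j=1 picked index 1: u0 ∈ [-2/161, 33/161)
j=2 picked index 1: u0 ∈ [-25/161, 10/161)
j=3 picked index 2: u0 ∈ [-13/161, 50/161)
j=4 picked index 2: u0 ∈ [-36/161, 27/161)
j=5 picked index 3: u0 ∈ [4/161, 11/161)
j=6 picked index 5: u0 ∈ [-5/161, 9/161)
intersection: [4/161, 9/161)

4/161 9/161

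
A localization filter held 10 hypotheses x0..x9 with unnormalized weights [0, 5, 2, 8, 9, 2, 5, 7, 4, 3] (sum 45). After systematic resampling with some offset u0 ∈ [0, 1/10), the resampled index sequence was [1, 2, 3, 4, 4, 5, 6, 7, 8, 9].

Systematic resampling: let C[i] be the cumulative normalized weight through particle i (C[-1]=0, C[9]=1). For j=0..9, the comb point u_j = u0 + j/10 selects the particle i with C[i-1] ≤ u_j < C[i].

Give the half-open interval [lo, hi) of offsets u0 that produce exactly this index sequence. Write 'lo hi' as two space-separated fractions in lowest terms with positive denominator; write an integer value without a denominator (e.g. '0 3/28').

C = [0, 1/9, 7/45, 1/3, 8/15, 26/45, 31/45, 38/45, 14/15, 1]
j=0 picked index 1: u0 ∈ [0, 1/9)
j=1 picked index 2: u0 ∈ [1/90, 1/18)
j=2 picked index 3: u0 ∈ [-2/45, 2/15)
j=3 picked index 4: u0 ∈ [1/30, 7/30)
j=4 picked index 4: u0 ∈ [-1/15, 2/15)
j=5 picked index 5: u0 ∈ [1/30, 7/90)
j=6 picked index 6: u0 ∈ [-1/45, 4/45)
j=7 picked index 7: u0 ∈ [-1/90, 13/90)
j=8 picked index 8: u0 ∈ [2/45, 2/15)
j=9 picked index 9: u0 ∈ [1/30, 1/10)
intersection: [2/45, 1/18)

2/45 1/18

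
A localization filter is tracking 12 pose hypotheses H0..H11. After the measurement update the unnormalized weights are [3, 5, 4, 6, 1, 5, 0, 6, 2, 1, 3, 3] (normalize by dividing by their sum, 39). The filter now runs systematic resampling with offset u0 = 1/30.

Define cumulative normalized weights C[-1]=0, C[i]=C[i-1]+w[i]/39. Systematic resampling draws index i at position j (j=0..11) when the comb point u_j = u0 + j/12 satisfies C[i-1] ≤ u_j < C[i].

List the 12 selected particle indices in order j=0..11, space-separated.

C = [1/13, 8/39, 4/13, 6/13, 19/39, 8/13, 8/13, 10/13, 32/39, 11/13, 12/13, 1]
j=0: u_0=1/30 ∈ [0, 1/13) → index 0
j=1: u_1=7/60 ∈ [1/13, 8/39) → index 1
j=2: u_2=1/5 ∈ [1/13, 8/39) → index 1
j=3: u_3=17/60 ∈ [8/39, 4/13) → index 2
j=4: u_4=11/30 ∈ [4/13, 6/13) → index 3
j=5: u_5=9/20 ∈ [4/13, 6/13) → index 3
j=6: u_6=8/15 ∈ [19/39, 8/13) → index 5
j=7: u_7=37/60 ∈ [8/13, 10/13) → index 7
j=8: u_8=7/10 ∈ [8/13, 10/13) → index 7
j=9: u_9=47/60 ∈ [10/13, 32/39) → index 8
j=10: u_10=13/15 ∈ [11/13, 12/13) → index 10
j=11: u_11=19/20 ∈ [12/13, 1) → index 11

0 1 1 2 3 3 5 7 7 8 10 11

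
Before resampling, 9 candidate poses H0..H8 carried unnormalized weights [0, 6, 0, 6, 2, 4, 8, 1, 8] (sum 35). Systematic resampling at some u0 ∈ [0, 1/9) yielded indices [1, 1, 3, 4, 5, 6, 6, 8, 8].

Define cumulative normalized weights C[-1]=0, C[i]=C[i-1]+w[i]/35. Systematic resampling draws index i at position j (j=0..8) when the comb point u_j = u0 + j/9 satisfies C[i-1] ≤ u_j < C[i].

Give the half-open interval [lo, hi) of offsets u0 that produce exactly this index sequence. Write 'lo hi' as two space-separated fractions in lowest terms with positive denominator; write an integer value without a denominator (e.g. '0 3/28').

1/105 19/315

C = [0, 6/35, 6/35, 12/35, 2/5, 18/35, 26/35, 27/35, 1]
j=0 picked index 1: u0 ∈ [0, 6/35)
j=1 picked index 1: u0 ∈ [-1/9, 19/315)
j=2 picked index 3: u0 ∈ [-16/315, 38/315)
j=3 picked index 4: u0 ∈ [1/105, 1/15)
j=4 picked index 5: u0 ∈ [-2/45, 22/315)
j=5 picked index 6: u0 ∈ [-13/315, 59/315)
j=6 picked index 6: u0 ∈ [-16/105, 8/105)
j=7 picked index 8: u0 ∈ [-2/315, 2/9)
j=8 picked index 8: u0 ∈ [-37/315, 1/9)
intersection: [1/105, 19/315)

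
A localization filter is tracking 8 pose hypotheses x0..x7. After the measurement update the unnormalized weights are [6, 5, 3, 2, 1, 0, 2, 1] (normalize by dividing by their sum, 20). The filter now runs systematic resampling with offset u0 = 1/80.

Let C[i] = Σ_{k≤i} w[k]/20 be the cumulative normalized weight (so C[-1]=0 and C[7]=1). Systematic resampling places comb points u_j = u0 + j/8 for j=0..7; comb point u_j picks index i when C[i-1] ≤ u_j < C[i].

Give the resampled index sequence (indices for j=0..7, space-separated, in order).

0 0 0 1 1 2 3 6

C = [3/10, 11/20, 7/10, 4/5, 17/20, 17/20, 19/20, 1]
j=0: u_0=1/80 ∈ [0, 3/10) → index 0
j=1: u_1=11/80 ∈ [0, 3/10) → index 0
j=2: u_2=21/80 ∈ [0, 3/10) → index 0
j=3: u_3=31/80 ∈ [3/10, 11/20) → index 1
j=4: u_4=41/80 ∈ [3/10, 11/20) → index 1
j=5: u_5=51/80 ∈ [11/20, 7/10) → index 2
j=6: u_6=61/80 ∈ [7/10, 4/5) → index 3
j=7: u_7=71/80 ∈ [17/20, 19/20) → index 6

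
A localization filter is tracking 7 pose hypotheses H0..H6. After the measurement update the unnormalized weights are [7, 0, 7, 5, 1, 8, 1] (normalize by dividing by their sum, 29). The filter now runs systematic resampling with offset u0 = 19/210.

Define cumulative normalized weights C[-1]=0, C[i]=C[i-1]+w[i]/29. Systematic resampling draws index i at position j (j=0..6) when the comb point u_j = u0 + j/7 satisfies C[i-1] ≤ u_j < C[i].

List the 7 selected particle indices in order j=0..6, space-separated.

C = [7/29, 7/29, 14/29, 19/29, 20/29, 28/29, 1]
j=0: u_0=19/210 ∈ [0, 7/29) → index 0
j=1: u_1=7/30 ∈ [0, 7/29) → index 0
j=2: u_2=79/210 ∈ [7/29, 14/29) → index 2
j=3: u_3=109/210 ∈ [14/29, 19/29) → index 3
j=4: u_4=139/210 ∈ [19/29, 20/29) → index 4
j=5: u_5=169/210 ∈ [20/29, 28/29) → index 5
j=6: u_6=199/210 ∈ [20/29, 28/29) → index 5

0 0 2 3 4 5 5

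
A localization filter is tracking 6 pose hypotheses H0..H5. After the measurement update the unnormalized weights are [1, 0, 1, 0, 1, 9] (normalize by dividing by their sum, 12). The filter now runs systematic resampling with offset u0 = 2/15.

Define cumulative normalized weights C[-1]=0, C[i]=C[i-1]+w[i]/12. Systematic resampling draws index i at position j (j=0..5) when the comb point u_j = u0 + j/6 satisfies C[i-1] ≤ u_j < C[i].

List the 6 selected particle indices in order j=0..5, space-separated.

C = [1/12, 1/12, 1/6, 1/6, 1/4, 1]
j=0: u_0=2/15 ∈ [1/12, 1/6) → index 2
j=1: u_1=3/10 ∈ [1/4, 1) → index 5
j=2: u_2=7/15 ∈ [1/4, 1) → index 5
j=3: u_3=19/30 ∈ [1/4, 1) → index 5
j=4: u_4=4/5 ∈ [1/4, 1) → index 5
j=5: u_5=29/30 ∈ [1/4, 1) → index 5

2 5 5 5 5 5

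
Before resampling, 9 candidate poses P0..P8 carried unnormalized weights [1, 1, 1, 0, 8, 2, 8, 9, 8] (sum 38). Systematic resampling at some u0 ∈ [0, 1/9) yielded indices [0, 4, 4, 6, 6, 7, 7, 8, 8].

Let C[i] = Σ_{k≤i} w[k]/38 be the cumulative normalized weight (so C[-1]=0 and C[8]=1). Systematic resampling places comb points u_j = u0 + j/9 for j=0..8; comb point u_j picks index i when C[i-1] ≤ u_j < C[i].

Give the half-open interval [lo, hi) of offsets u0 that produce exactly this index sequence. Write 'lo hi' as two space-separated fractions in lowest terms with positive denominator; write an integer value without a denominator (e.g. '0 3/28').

C = [1/38, 1/19, 3/38, 3/38, 11/38, 13/38, 21/38, 15/19, 1]
j=0 picked index 0: u0 ∈ [0, 1/38)
j=1 picked index 4: u0 ∈ [-11/342, 61/342)
j=2 picked index 4: u0 ∈ [-49/342, 23/342)
j=3 picked index 6: u0 ∈ [1/114, 25/114)
j=4 picked index 6: u0 ∈ [-35/342, 37/342)
j=5 picked index 7: u0 ∈ [-1/342, 40/171)
j=6 picked index 7: u0 ∈ [-13/114, 7/57)
j=7 picked index 8: u0 ∈ [2/171, 2/9)
j=8 picked index 8: u0 ∈ [-17/171, 1/9)
intersection: [2/171, 1/38)

2/171 1/38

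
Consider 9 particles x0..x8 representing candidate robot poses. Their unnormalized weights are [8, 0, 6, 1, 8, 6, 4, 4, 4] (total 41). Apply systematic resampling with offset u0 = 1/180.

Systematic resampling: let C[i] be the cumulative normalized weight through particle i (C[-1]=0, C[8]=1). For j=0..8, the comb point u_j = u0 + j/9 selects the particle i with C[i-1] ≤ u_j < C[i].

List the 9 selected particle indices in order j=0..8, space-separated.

0 0 2 2 4 5 5 6 7

C = [8/41, 8/41, 14/41, 15/41, 23/41, 29/41, 33/41, 37/41, 1]
j=0: u_0=1/180 ∈ [0, 8/41) → index 0
j=1: u_1=7/60 ∈ [0, 8/41) → index 0
j=2: u_2=41/180 ∈ [8/41, 14/41) → index 2
j=3: u_3=61/180 ∈ [8/41, 14/41) → index 2
j=4: u_4=9/20 ∈ [15/41, 23/41) → index 4
j=5: u_5=101/180 ∈ [23/41, 29/41) → index 5
j=6: u_6=121/180 ∈ [23/41, 29/41) → index 5
j=7: u_7=47/60 ∈ [29/41, 33/41) → index 6
j=8: u_8=161/180 ∈ [33/41, 37/41) → index 7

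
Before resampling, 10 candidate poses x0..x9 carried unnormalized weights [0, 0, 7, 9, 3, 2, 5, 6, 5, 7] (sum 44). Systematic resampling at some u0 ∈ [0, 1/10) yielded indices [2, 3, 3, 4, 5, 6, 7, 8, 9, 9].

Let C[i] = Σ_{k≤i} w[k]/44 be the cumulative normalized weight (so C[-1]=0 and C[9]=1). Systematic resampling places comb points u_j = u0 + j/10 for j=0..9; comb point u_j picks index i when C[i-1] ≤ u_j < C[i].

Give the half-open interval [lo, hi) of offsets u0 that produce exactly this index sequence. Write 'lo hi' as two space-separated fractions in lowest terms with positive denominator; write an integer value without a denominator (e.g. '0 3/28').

7/110 17/220

C = [0, 0, 7/44, 4/11, 19/44, 21/44, 13/22, 8/11, 37/44, 1]
j=0 picked index 2: u0 ∈ [0, 7/44)
j=1 picked index 3: u0 ∈ [13/220, 29/110)
j=2 picked index 3: u0 ∈ [-9/220, 9/55)
j=3 picked index 4: u0 ∈ [7/110, 29/220)
j=4 picked index 5: u0 ∈ [7/220, 17/220)
j=5 picked index 6: u0 ∈ [-1/44, 1/11)
j=6 picked index 7: u0 ∈ [-1/110, 7/55)
j=7 picked index 8: u0 ∈ [3/110, 31/220)
j=8 picked index 9: u0 ∈ [9/220, 1/5)
j=9 picked index 9: u0 ∈ [-13/220, 1/10)
intersection: [7/110, 17/220)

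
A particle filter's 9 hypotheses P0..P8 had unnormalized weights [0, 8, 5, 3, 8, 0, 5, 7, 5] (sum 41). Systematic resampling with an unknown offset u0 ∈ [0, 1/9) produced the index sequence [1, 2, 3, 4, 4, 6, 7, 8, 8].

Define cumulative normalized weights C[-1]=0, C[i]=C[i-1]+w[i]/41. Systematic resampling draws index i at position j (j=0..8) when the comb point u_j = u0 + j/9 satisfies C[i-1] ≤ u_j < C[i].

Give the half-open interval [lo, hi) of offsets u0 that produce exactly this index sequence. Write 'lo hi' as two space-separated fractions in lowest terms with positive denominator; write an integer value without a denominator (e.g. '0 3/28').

C = [0, 8/41, 13/41, 16/41, 24/41, 24/41, 29/41, 36/41, 1]
j=0 picked index 1: u0 ∈ [0, 8/41)
j=1 picked index 2: u0 ∈ [31/369, 76/369)
j=2 picked index 3: u0 ∈ [35/369, 62/369)
j=3 picked index 4: u0 ∈ [7/123, 31/123)
j=4 picked index 4: u0 ∈ [-20/369, 52/369)
j=5 picked index 6: u0 ∈ [11/369, 56/369)
j=6 picked index 7: u0 ∈ [5/123, 26/123)
j=7 picked index 8: u0 ∈ [37/369, 2/9)
j=8 picked index 8: u0 ∈ [-4/369, 1/9)
intersection: [37/369, 1/9)

37/369 1/9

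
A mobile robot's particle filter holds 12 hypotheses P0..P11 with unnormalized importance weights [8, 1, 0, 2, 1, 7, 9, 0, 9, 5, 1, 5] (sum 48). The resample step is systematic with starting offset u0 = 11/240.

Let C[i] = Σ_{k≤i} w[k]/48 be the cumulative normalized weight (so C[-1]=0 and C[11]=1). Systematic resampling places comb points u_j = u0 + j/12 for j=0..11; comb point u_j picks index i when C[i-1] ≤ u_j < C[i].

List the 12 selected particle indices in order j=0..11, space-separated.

C = [1/6, 3/16, 3/16, 11/48, 1/4, 19/48, 7/12, 7/12, 37/48, 7/8, 43/48, 1]
j=0: u_0=11/240 ∈ [0, 1/6) → index 0
j=1: u_1=31/240 ∈ [0, 1/6) → index 0
j=2: u_2=17/80 ∈ [3/16, 11/48) → index 3
j=3: u_3=71/240 ∈ [1/4, 19/48) → index 5
j=4: u_4=91/240 ∈ [1/4, 19/48) → index 5
j=5: u_5=37/80 ∈ [19/48, 7/12) → index 6
j=6: u_6=131/240 ∈ [19/48, 7/12) → index 6
j=7: u_7=151/240 ∈ [7/12, 37/48) → index 8
j=8: u_8=57/80 ∈ [7/12, 37/48) → index 8
j=9: u_9=191/240 ∈ [37/48, 7/8) → index 9
j=10: u_10=211/240 ∈ [7/8, 43/48) → index 10
j=11: u_11=77/80 ∈ [43/48, 1) → index 11

0 0 3 5 5 6 6 8 8 9 10 11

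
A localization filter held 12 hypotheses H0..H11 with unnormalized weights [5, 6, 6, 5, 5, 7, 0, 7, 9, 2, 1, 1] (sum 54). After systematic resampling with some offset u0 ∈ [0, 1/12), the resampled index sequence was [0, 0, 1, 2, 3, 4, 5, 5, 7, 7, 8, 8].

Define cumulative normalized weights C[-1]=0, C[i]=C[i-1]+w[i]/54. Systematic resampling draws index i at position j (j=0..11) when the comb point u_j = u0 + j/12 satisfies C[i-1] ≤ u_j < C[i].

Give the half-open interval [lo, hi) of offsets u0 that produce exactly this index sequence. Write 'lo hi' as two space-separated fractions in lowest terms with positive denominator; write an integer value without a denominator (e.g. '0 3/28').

C = [5/54, 11/54, 17/54, 11/27, 1/2, 17/27, 17/27, 41/54, 25/27, 26/27, 53/54, 1]
j=0 picked index 0: u0 ∈ [0, 5/54)
j=1 picked index 0: u0 ∈ [-1/12, 1/108)
j=2 picked index 1: u0 ∈ [-2/27, 1/27)
j=3 picked index 2: u0 ∈ [-5/108, 7/108)
j=4 picked index 3: u0 ∈ [-1/54, 2/27)
j=5 picked index 4: u0 ∈ [-1/108, 1/12)
j=6 picked index 5: u0 ∈ [0, 7/54)
j=7 picked index 5: u0 ∈ [-1/12, 5/108)
j=8 picked index 7: u0 ∈ [-1/27, 5/54)
j=9 picked index 7: u0 ∈ [-13/108, 1/108)
j=10 picked index 8: u0 ∈ [-2/27, 5/54)
j=11 picked index 8: u0 ∈ [-17/108, 1/108)
intersection: [0, 1/108)

0 1/108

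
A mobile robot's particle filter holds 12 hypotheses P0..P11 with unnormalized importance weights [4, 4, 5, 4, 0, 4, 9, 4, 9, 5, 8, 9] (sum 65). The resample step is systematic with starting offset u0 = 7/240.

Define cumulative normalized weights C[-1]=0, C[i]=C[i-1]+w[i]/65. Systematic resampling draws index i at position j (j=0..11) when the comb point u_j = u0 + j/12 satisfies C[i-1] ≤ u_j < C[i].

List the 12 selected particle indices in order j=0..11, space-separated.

C = [4/65, 8/65, 1/5, 17/65, 17/65, 21/65, 6/13, 34/65, 43/65, 48/65, 56/65, 1]
j=0: u_0=7/240 ∈ [0, 4/65) → index 0
j=1: u_1=9/80 ∈ [4/65, 8/65) → index 1
j=2: u_2=47/240 ∈ [8/65, 1/5) → index 2
j=3: u_3=67/240 ∈ [17/65, 21/65) → index 5
j=4: u_4=29/80 ∈ [21/65, 6/13) → index 6
j=5: u_5=107/240 ∈ [21/65, 6/13) → index 6
j=6: u_6=127/240 ∈ [34/65, 43/65) → index 8
j=7: u_7=49/80 ∈ [34/65, 43/65) → index 8
j=8: u_8=167/240 ∈ [43/65, 48/65) → index 9
j=9: u_9=187/240 ∈ [48/65, 56/65) → index 10
j=10: u_10=69/80 ∈ [56/65, 1) → index 11
j=11: u_11=227/240 ∈ [56/65, 1) → index 11

0 1 2 5 6 6 8 8 9 10 11 11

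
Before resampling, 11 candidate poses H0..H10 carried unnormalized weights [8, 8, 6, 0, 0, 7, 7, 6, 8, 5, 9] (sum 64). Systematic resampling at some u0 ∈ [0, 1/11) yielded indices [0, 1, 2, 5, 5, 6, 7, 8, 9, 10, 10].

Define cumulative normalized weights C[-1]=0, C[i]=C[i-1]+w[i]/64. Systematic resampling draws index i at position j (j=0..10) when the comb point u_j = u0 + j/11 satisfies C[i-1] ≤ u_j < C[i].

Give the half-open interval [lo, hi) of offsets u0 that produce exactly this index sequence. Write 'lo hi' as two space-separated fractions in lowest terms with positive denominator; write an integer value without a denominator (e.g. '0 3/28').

C = [1/8, 1/4, 11/32, 11/32, 11/32, 29/64, 9/16, 21/32, 25/32, 55/64, 1]
j=0 picked index 0: u0 ∈ [0, 1/8)
j=1 picked index 1: u0 ∈ [3/88, 7/44)
j=2 picked index 2: u0 ∈ [3/44, 57/352)
j=3 picked index 5: u0 ∈ [25/352, 127/704)
j=4 picked index 5: u0 ∈ [-7/352, 63/704)
j=5 picked index 6: u0 ∈ [-1/704, 19/176)
j=6 picked index 7: u0 ∈ [3/176, 39/352)
j=7 picked index 8: u0 ∈ [7/352, 51/352)
j=8 picked index 9: u0 ∈ [19/352, 93/704)
j=9 picked index 10: u0 ∈ [29/704, 2/11)
j=10 picked index 10: u0 ∈ [-35/704, 1/11)
intersection: [25/352, 63/704)

25/352 63/704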